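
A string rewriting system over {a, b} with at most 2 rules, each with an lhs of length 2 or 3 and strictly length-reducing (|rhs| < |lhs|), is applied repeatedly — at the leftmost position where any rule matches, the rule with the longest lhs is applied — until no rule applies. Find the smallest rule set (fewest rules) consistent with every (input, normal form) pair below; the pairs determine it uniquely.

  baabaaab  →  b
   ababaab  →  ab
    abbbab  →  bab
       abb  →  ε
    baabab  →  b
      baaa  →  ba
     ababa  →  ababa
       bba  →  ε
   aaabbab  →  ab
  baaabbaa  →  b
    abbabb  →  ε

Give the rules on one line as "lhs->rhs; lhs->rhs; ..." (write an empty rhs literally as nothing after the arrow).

  | baabaaab => bbaaab => aaaab => aab => b
  | ababaab => ababb => abaa => ab
  | abbbab => aabab => bab
  | abb => aa => ε

aa->; bb->a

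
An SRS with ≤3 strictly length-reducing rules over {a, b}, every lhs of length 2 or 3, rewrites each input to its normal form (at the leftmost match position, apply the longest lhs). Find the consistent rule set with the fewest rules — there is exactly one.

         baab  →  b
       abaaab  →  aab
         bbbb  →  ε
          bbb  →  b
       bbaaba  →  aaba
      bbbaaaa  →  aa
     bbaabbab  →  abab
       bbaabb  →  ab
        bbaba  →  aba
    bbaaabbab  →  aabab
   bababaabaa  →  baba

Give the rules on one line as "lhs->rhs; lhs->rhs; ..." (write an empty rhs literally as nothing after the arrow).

abb->b; baa->; bb->

  | baab => b
  | abaaab => aab
  | bbbb => bb => ε
  | bbb => b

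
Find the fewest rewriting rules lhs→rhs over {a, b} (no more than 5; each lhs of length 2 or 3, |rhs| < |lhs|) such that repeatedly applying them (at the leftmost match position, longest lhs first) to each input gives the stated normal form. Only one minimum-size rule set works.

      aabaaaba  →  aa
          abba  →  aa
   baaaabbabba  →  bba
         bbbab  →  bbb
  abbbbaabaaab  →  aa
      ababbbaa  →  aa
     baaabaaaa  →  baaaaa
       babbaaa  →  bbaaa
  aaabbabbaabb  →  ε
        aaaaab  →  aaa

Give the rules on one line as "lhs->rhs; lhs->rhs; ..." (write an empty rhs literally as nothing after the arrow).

  | aabaaaba => aaaba => aa
  | abba => aa
  | baaaabbabba => baababba => babba => bba
  | bbbab => bbb

aab->; ab->; abb->a; bab->b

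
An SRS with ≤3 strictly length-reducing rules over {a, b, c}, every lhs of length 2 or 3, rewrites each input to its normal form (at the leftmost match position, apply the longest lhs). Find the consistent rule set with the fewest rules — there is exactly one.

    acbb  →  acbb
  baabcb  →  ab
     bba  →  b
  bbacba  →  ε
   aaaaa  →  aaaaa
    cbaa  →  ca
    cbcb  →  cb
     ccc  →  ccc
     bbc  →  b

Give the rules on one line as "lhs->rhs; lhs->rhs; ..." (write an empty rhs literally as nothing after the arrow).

ba->; bc->

  | acbb
  | baabcb => abcb => ab
  | bba => b
  | bbacba => bcba => ba => ε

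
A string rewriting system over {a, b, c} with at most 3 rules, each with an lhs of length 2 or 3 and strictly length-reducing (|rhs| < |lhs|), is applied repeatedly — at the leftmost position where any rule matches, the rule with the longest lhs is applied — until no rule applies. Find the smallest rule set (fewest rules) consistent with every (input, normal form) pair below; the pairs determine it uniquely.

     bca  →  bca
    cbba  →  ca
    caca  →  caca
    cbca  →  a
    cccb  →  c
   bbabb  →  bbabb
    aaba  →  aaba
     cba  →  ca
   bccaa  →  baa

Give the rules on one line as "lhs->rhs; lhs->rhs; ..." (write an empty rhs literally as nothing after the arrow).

  | bca
  | cbba => cba => ca
  | caca
  | cbca => cca => a

cb->c; cc->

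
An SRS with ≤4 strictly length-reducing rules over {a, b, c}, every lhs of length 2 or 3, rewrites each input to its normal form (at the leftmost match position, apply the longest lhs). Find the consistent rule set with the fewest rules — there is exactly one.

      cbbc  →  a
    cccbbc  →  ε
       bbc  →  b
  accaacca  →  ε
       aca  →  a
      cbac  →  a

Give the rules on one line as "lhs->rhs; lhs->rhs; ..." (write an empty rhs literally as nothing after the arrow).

  | cbbc => abc => a
  | cccbbc => ccabc => cbc => ac => ε
  | bbc => b
  | accaacca => caacca => acca => ca => ε

ac->; bc->; ca->; cb->a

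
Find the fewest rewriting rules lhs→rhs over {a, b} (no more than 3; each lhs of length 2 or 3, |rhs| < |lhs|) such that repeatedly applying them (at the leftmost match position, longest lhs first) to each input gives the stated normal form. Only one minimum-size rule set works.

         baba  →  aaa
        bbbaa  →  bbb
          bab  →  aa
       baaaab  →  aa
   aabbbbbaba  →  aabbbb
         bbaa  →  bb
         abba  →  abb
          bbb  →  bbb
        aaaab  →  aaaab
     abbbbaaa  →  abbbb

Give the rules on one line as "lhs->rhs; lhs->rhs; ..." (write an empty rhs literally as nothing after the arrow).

  | baba => aaa
  | bbbaa => bbba => bbb
  | bab => aa
  | baaaab => baaab => baab => bab => aa

ba->b; bab->aa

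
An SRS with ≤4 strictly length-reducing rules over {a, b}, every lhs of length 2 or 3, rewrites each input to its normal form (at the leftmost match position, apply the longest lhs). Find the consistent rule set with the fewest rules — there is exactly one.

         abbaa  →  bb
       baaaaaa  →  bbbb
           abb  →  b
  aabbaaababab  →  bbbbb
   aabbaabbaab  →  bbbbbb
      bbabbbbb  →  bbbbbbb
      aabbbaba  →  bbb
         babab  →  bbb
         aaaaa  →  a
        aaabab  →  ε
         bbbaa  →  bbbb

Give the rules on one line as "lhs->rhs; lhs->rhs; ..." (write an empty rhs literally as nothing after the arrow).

aa->a; ab->; ba->b; baa->bb

  | abbaa => baa => bb
  | baaaaaa => bbaaaa => bbbaa => bbbb
  | abb => b
  | aabbaaababab => abbaaababab => baaababab => bbababab => bbbabab => bbbbab => bbbbb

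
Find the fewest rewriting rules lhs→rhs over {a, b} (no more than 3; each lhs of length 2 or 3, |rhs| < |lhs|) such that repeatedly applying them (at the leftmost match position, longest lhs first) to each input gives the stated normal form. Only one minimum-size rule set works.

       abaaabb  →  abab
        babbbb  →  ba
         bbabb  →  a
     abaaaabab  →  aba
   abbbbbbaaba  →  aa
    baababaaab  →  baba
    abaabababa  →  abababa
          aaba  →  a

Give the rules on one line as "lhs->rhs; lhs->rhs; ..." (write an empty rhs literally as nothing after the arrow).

  | abaaabb => abab
  | babbbb => babb => ba
  | bbabb => abb => a
  | abaaaabab => abaaab => aba

aab->; bb->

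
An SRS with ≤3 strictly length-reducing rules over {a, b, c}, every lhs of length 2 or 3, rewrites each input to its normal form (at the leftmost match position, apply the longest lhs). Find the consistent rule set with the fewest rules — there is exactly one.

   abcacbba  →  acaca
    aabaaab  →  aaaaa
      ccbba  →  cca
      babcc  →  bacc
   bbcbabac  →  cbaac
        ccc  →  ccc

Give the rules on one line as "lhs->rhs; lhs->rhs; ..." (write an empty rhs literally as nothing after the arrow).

ab->a; bb->

  | abcacbba => acacbba => acaca
  | aabaaab => aaaaab => aaaaa
  | ccbba => cca
  | babcc => bacc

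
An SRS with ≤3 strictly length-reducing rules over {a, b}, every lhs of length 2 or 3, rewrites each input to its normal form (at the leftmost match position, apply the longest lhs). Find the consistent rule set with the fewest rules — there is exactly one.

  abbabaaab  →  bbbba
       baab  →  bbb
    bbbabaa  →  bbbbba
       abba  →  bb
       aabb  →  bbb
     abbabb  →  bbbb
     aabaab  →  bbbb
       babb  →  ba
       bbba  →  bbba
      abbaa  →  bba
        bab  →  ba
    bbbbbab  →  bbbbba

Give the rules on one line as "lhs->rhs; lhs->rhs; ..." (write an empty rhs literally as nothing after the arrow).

  | abbabaaab => ababaaab => bbbaaab => bbbbab => bbbba
  | baab => bbb
  | bbbabaa => bbbbba
  | abba => aba => bb

aa->b; ab->a; aba->bb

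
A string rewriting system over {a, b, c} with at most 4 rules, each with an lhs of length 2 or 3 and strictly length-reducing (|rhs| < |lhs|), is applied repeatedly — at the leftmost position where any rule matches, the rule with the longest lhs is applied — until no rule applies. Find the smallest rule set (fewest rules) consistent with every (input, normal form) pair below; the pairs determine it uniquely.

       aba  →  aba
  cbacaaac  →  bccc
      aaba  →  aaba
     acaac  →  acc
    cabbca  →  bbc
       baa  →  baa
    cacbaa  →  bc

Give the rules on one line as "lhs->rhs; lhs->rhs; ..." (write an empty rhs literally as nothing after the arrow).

ca->c; cb->b; cba->bc

  | aba
  | cbacaaac => bccaaac => bccaac => bccac => bccc
  | aaba
  | acaac => acac => acc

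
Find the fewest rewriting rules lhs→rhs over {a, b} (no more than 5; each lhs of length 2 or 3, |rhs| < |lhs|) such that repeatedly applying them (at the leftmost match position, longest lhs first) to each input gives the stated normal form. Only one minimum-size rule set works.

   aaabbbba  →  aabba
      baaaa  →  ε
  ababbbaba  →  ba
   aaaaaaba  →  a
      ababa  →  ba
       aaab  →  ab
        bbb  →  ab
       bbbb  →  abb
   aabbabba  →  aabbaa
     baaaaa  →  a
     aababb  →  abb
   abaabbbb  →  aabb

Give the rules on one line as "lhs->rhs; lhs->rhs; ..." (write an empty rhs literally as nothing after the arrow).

aaa->bb; aba->; bab->ba; bbb->ab

  | aaabbbba => bbbbbba => abbbba => aabba
  | baaaa => bbba => aba => ε
  | ababbbaba => bbbaba => ababa => ba
  | aaaaaaba => bbaaaba => bbbbba => abbba => aaba => a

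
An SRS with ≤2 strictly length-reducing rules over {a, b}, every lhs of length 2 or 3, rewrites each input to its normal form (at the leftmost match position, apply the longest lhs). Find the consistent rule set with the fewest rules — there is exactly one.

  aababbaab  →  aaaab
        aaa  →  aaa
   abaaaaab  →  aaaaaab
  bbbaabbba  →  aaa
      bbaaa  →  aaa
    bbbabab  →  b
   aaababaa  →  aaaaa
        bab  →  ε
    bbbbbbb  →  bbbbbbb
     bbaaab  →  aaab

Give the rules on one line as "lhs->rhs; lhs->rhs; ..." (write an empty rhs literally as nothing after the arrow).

  | aababbaab => aabaab => aaaab
  | aaa
  | abaaaaab => aaaaaab
  | bbbaabbba => bbaabbba => baabbba => aabbba => aabba => aaba => aaa

ba->a; bab->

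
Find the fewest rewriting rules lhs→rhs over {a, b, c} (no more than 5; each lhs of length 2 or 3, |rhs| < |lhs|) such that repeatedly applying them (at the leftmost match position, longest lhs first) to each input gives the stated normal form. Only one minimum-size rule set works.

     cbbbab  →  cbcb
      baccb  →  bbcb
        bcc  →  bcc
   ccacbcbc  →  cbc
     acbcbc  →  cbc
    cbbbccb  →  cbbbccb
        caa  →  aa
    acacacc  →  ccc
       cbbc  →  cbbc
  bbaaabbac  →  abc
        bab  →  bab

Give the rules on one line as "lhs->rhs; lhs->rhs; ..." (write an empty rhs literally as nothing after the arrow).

ac->b; acb->; bba->c; ca->a

  | cbbbab => cbcb
  | baccb => bbcb
  | bcc
  | ccacbcbc => cacbcbc => acbcbc => cbc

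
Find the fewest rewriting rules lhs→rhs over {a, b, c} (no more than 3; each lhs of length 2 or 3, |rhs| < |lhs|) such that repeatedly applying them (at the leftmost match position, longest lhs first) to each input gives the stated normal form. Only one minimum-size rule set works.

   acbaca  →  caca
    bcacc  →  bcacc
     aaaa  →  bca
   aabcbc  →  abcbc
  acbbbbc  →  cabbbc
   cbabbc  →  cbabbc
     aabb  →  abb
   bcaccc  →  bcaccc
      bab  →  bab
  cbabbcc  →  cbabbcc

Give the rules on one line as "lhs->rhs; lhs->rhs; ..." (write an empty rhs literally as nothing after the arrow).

aa->a; aaa->bc; acb->ca

  | acbaca => caaca => caca
  | bcacc
  | aaaa => bca
  | aabcbc => abcbc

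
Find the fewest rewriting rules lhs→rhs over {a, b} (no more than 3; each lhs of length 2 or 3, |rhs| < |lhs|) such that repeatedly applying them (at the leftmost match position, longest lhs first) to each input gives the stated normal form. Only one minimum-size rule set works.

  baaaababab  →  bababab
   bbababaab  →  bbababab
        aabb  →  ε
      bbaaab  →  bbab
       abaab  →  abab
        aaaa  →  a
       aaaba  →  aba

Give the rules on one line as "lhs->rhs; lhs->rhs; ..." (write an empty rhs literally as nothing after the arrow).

aa->a; abb->

  | baaaababab => baaababab => baababab => bababab
  | bbababaab => bbababab
  | aabb => abb => ε
  | bbaaab => bbaab => bbab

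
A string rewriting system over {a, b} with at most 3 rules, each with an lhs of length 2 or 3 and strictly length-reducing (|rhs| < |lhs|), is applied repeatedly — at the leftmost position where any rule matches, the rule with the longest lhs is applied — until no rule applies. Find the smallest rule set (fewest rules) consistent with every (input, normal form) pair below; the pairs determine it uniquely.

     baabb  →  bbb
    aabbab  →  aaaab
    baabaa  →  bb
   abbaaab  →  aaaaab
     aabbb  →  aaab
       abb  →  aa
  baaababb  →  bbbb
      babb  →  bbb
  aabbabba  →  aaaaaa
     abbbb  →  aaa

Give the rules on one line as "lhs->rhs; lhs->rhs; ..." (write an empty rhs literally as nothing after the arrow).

abb->aa; ba->b

  | baabb => babb => bbb
  | aabbab => aaaab
  | baabaa => babaa => bbaa => bba => bb
  | abbaaab => aaaaab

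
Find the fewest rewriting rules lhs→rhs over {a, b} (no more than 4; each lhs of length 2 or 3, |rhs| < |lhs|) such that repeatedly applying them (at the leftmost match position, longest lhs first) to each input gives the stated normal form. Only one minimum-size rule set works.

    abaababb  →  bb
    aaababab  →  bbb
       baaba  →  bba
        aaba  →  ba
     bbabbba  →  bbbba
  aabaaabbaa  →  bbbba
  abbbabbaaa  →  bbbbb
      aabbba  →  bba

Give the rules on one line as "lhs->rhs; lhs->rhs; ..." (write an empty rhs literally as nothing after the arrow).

aa->a; aaa->bb; aab->ba; ab->

  | abaababb => aababb => baabb => bbab => bb
  | aaababab => bbbabab => bbbab => bbb
  | baaba => bbaa => bba
  | aaba => baa => ba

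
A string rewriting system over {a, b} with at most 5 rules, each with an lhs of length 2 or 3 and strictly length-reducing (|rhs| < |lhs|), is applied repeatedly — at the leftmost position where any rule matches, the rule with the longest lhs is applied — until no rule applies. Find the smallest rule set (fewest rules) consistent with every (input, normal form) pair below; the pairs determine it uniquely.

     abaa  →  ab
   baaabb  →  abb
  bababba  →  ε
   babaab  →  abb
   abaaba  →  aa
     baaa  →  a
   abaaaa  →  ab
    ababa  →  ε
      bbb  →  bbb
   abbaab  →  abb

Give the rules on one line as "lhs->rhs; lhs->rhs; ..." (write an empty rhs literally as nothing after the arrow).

  | abaa => ab
  | baaabb => babb => abb
  | bababba => ababba => aabba => aaba => aaa => ε
  | babaab => abaab => abb

aaa->; ba->a; baa->b; bba->ba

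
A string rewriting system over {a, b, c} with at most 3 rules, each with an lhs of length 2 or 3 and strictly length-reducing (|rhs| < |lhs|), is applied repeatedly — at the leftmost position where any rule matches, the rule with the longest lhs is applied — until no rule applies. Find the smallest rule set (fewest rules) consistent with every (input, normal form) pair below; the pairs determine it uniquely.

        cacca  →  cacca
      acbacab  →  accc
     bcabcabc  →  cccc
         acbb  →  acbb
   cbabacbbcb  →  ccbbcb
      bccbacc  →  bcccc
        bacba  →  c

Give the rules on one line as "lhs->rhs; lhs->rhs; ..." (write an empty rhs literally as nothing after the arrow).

  | cacca
  | acbacab => accab => accc
  | bcabcabc => abcabc => ccabc => cccc
  | acbb

ab->c; ba->; bca->a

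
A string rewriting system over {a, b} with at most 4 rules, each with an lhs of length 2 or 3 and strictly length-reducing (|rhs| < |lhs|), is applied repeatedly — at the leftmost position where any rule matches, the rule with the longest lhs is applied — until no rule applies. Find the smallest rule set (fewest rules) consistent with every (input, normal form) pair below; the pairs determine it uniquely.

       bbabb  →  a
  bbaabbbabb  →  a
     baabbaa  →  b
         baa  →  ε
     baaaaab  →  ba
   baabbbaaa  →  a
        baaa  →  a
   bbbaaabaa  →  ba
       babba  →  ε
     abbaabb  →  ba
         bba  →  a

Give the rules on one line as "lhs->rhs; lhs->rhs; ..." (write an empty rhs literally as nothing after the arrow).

  | bbabb => abb => ab => a
  | bbaabbbabb => aabbbabb => bbbbabb => bbabb => abb => ab => a
  | baabbaa => bbbbaa => bbaa => aa => b
  | baa => bb => ε

aa->b; ab->a; bb->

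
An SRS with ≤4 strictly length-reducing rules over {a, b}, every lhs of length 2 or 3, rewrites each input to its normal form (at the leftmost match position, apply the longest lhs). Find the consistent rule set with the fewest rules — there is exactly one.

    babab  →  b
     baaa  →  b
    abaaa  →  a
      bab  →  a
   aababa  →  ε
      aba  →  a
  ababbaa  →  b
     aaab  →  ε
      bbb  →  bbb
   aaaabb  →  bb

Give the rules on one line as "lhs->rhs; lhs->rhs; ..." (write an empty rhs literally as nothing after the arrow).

aa->; ab->; ba->b; bab->a

  | babab => aab => b
  | baaa => baa => ba => b
  | abaaa => aaa => a
  | bab => a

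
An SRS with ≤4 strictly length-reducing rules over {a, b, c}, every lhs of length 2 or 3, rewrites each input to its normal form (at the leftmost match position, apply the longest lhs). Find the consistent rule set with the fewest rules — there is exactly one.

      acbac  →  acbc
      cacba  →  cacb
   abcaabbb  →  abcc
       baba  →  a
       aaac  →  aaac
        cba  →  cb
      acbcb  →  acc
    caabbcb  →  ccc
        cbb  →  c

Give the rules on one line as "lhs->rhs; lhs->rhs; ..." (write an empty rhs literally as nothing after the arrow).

  | acbac => acbc
  | cacba => cacb
  | abcaabbb => abccbb => abcc
  | baba => bba => a

aab->c; ba->b; bb->; bcb->c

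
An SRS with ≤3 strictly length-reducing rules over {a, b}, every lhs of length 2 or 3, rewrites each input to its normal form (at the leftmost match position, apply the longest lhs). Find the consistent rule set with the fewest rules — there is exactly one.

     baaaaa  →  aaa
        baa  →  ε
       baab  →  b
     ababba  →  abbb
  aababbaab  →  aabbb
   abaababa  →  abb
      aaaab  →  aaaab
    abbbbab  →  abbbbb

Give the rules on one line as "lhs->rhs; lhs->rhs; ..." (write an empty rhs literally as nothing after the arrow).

ba->b; baa->

  | baaaaa => aaa
  | baa => ε
  | baab => b
  | ababba => abbba => abbb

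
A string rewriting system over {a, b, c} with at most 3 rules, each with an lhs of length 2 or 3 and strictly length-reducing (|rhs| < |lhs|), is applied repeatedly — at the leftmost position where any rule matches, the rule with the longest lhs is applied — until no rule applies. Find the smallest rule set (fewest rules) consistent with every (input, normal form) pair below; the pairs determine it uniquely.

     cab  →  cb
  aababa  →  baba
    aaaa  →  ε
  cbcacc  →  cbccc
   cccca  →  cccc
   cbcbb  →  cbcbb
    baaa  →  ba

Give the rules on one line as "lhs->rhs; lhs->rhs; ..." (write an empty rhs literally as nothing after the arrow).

aa->; ca->c

  | cab => cb
  | aababa => baba
  | aaaa => aa => ε
  | cbcacc => cbccc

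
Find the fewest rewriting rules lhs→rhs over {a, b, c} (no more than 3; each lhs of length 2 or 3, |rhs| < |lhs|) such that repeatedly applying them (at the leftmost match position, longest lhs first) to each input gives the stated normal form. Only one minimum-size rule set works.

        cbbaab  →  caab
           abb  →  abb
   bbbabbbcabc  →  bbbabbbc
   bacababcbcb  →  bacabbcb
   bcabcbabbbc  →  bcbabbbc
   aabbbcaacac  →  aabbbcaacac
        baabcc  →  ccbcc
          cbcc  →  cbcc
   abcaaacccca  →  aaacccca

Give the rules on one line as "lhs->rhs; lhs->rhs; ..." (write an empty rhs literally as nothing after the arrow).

abc->; baa->cc; cbb->c

  | cbbaab => caab
  | abb
  | bbbabbbcabc => bbbabbbc
  | bacababcbcb => bacabbcb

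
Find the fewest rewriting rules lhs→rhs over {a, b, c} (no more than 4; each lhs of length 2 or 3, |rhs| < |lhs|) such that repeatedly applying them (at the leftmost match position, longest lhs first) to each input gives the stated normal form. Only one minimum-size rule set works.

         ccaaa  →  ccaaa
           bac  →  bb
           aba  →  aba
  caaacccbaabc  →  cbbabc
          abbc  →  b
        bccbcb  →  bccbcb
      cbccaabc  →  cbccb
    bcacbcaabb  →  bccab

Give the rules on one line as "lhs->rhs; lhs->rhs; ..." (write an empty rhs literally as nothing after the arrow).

  | ccaaa
  | bac => bb
  | aba
  | caaacccbaabc => caabccbaabc => caccbaabc => cbcbaabc => cbbabc

aab->a; ac->b; bbc->c; cba->b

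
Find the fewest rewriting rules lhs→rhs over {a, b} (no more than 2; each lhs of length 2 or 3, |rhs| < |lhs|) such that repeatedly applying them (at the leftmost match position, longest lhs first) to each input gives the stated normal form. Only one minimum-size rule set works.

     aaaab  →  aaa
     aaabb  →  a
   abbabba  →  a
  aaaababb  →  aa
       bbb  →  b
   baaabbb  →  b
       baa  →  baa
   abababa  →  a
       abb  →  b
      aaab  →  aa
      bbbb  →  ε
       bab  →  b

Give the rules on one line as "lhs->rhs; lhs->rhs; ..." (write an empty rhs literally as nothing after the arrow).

ab->; bb->

  | aaaab => aaa
  | aaabb => aab => a
  | abbabba => babba => bba => a
  | aaaababb => aaaabb => aaab => aa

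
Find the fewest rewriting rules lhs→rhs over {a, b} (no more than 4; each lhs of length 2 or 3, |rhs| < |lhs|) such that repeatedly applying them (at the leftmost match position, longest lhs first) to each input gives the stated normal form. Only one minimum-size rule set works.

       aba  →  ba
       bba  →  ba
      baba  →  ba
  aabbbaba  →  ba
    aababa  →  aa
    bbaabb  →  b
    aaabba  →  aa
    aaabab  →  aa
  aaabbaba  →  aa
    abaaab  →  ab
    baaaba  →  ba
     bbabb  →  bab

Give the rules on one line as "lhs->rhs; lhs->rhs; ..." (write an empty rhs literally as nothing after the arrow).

  | aba => ba
  | bba => ba
  | baba => bba => ba
  | aabbbaba => abbaba => ababa => baba => bba => ba

aab->a; aba->ba; baa->; bb->b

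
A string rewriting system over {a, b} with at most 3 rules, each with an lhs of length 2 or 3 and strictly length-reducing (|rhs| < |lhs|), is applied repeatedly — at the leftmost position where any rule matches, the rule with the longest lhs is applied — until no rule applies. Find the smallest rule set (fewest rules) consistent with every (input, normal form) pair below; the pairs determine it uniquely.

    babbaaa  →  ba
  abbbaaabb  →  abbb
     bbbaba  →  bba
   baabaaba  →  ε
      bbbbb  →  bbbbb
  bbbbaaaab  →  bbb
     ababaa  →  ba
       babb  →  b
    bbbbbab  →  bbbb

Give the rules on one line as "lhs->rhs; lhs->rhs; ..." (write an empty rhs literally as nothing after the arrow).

  | babbaaa => baaa => baa => ba
  | abbbaaabb => abbbaabb => abbbabb => abbb
  | bbbaba => bba
  | baabaaba => babaaba => aaba => aba => ε

aa->a; aba->; bab->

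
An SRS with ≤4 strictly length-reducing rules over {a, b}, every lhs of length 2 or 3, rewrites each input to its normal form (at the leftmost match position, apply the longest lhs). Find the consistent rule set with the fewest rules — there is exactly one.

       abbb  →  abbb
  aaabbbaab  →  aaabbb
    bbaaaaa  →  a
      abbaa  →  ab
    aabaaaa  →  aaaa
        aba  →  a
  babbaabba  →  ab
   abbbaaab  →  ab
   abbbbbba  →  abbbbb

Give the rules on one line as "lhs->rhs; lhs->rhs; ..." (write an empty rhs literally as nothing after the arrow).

  | abbb
  | aaabbbaab => aaabbb
  | bbaaaaa => baaa => a
  | abbaa => ab

ba->; baa->; bab->ba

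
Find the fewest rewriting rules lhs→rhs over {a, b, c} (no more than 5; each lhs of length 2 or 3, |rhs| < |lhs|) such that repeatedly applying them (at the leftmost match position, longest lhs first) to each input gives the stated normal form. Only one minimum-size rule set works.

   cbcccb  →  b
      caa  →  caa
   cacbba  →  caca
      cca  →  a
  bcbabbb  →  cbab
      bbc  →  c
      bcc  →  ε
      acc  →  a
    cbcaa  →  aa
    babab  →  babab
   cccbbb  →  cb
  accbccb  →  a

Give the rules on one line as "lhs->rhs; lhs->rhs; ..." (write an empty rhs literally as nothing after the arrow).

abc->ab; bb->; bc->c; cc->

  | cbcccb => ccccb => ccb => b
  | caa
  | cacbba => caca
  | cca => a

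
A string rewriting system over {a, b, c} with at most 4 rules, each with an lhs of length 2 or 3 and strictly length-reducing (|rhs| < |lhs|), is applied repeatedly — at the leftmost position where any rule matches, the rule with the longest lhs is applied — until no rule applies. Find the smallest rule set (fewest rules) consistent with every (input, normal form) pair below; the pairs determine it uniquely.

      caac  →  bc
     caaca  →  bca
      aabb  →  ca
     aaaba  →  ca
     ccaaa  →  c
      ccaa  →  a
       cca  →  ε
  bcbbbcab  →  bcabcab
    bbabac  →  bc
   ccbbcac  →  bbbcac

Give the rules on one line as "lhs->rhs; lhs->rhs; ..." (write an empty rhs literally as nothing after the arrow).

aa->c; ba->; cbb->ca; cc->b

  | caac => ccc => bc
  | caaca => ccca => bca
  | aabb => cbb => ca
  | aaaba => caba => ca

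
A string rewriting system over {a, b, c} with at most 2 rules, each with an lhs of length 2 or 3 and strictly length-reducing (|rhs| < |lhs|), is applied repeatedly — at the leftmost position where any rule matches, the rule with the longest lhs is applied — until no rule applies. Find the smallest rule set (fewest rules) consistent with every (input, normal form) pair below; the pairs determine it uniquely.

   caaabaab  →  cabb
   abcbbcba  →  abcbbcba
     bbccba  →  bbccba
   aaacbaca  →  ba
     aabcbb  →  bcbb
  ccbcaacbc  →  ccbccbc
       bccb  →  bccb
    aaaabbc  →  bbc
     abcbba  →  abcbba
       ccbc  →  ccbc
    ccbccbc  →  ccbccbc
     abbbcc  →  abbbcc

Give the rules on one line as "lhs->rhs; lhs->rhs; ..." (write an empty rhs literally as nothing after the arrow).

aa->; ac->

  | caaabaab => cabaab => cabb
  | abcbbcba
  | bbccba
  | aaacbaca => acbaca => baca => ba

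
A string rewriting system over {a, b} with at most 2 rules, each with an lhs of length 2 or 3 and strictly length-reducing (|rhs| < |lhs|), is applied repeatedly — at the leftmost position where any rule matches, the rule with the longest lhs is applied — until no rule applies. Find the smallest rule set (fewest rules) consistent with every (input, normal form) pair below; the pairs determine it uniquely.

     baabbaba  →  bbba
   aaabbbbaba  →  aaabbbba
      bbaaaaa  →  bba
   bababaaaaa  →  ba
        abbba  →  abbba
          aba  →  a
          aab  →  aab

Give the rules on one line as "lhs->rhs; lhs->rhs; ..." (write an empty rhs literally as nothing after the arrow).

  | baabbaba => bbbaba => bbba
  | aaabbbbaba => aaabbbba
  | bbaaaaa => bbaaa => bba
  | bababaaaaa => babaaaaa => baaaaa => baaa => ba

aba->a; baa->b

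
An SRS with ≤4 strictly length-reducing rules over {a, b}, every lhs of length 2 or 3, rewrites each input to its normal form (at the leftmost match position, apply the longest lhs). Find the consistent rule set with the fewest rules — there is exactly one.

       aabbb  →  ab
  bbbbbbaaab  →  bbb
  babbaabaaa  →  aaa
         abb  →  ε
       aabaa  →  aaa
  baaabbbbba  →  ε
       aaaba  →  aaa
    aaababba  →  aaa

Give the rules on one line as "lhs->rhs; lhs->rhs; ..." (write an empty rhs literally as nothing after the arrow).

abb->; ba->; bab->

  | aabbb => ab
  | bbbbbbaaab => bbbbbaab => bbbbab => bbb
  | babbaabaaa => baabaaa => abaaa => aaa
  | abb => ε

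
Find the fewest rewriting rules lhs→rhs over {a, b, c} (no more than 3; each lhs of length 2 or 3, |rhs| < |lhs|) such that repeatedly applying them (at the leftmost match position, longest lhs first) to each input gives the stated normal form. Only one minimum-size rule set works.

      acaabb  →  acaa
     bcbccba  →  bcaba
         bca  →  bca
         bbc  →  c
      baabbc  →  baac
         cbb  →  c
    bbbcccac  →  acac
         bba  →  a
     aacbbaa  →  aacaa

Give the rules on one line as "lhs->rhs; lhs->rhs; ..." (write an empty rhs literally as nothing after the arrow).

  | acaabb => acaa
  | bcbccba => bcaba
  | bca
  | bbc => c

bb->; bcc->a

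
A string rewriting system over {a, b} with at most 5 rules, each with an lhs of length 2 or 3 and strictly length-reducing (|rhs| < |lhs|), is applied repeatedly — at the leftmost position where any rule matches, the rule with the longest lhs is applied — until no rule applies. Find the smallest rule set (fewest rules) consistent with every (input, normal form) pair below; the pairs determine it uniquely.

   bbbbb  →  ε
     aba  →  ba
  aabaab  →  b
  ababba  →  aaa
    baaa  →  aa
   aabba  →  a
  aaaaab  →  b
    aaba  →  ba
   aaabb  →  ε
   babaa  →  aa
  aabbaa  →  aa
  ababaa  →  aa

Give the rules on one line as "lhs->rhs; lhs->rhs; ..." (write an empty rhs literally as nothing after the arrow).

ab->b; baa->a; bb->; bbb->aa

  | bbbbb => aabb => abb => bb => ε
  | aba => ba
  | aabaab => abaab => baab => ab => b
  | ababba => babba => bbba => aaa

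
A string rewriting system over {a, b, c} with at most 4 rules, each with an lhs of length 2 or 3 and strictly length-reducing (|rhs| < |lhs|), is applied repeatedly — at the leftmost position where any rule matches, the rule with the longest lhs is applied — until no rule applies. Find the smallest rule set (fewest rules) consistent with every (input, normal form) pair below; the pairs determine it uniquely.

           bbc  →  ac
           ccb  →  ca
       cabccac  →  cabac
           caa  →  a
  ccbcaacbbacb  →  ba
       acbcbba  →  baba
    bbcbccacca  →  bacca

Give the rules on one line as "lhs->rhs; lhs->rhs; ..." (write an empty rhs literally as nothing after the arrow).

aa->b; bb->a; bcc->b; cb->a

  | bbc => ac
  | ccb => ca
  | cabccac => cabac
  | caa => cb => a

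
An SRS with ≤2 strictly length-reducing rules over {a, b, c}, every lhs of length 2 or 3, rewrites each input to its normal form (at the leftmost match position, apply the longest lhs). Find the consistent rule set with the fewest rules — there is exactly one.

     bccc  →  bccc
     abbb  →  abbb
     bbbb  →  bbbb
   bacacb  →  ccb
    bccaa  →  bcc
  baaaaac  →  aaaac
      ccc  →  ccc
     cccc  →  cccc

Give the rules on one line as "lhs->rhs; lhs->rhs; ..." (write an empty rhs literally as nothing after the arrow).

ba->; ca->c

  | bccc
  | abbb
  | bbbb
  | bacacb => cacb => ccb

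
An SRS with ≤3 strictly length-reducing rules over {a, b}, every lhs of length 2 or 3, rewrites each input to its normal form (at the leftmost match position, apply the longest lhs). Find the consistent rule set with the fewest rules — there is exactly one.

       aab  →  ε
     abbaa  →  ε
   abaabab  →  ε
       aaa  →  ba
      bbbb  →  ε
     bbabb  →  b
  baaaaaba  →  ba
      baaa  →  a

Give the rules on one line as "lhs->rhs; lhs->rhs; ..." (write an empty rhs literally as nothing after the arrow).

aa->b; ab->; bb->

  | aab => bb => ε
  | abbaa => baa => bb => ε
  | abaabab => aabab => bbab => ab => ε
  | aaa => ba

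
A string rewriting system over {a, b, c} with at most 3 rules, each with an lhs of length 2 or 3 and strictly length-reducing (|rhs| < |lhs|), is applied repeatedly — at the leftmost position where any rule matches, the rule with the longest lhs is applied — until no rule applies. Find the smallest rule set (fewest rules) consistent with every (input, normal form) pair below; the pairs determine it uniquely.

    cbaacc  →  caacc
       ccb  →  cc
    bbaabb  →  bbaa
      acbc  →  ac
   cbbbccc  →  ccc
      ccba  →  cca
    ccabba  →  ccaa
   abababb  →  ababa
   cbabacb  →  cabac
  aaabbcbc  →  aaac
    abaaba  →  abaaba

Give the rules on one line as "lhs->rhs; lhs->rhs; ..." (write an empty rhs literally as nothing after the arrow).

abb->a; cb->c; cbc->c

  | cbaacc => caacc
  | ccb => cc
  | bbaabb => bbaa
  | acbc => ac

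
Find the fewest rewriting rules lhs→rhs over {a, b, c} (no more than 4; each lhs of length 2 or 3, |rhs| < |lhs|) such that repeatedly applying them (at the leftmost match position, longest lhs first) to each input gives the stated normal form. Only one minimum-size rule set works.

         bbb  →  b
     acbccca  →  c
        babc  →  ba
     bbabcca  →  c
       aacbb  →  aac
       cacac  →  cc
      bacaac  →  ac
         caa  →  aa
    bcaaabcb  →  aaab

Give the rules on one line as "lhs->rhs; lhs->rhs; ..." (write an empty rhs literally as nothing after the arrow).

  | bbb => b
  | acbccca => accca => acca => aca => c
  | babc => ba
  | bbabcca => abcca => aca => c

aca->c; bb->; bc->; ca->a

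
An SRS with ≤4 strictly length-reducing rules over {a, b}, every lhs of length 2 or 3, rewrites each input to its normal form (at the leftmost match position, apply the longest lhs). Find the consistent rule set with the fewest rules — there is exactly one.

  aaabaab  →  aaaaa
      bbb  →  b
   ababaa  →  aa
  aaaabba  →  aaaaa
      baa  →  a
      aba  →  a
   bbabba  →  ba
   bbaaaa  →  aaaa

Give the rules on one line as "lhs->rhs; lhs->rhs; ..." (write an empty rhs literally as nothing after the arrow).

  | aaabaab => aaaaab => aaaaa
  | bbb => b
  | ababaa => abaa => aa
  | aaaabba => aaaaba => aaaaa

aab->aa; ab->; baa->a; bb->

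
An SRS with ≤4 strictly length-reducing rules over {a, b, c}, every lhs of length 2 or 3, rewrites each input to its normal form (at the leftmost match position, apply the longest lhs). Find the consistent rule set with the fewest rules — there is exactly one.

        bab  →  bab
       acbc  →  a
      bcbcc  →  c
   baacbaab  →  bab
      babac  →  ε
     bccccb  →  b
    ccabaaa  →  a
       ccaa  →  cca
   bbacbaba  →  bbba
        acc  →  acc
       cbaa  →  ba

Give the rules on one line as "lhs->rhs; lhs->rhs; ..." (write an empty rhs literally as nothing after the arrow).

  | bab
  | acbc => abc => a
  | bcbcc => bcc => c
  | baacbaab => bacbaab => babaab => bbcab => bab

aa->a; aba->bc; bc->; cb->b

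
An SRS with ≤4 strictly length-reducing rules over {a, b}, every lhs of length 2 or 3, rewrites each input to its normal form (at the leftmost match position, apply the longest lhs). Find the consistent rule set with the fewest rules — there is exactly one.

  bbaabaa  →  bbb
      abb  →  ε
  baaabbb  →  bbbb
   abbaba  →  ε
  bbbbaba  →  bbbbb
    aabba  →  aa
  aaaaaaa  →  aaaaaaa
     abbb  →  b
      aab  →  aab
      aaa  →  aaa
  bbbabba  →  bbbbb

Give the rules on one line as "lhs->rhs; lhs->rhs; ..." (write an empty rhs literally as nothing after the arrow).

aba->; abb->; ba->b

  | bbaabaa => bbabaa => bbbaa => bbba => bbb
  | abb => ε
  | baaabbb => baabbb => babbb => bbbb
  | abbaba => aba => ε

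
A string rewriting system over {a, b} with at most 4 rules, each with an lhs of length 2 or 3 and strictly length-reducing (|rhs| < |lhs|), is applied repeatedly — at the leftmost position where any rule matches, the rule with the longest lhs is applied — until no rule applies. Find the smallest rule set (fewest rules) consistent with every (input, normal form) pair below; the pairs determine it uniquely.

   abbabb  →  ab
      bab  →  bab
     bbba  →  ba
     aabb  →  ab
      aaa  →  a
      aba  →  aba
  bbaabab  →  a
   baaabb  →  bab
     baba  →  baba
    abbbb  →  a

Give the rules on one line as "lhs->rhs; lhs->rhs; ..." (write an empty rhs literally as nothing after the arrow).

  | abbabb => aabb => ab
  | bab
  | bbba => ba
  | aabb => ab

aa->a; aab->a; bb->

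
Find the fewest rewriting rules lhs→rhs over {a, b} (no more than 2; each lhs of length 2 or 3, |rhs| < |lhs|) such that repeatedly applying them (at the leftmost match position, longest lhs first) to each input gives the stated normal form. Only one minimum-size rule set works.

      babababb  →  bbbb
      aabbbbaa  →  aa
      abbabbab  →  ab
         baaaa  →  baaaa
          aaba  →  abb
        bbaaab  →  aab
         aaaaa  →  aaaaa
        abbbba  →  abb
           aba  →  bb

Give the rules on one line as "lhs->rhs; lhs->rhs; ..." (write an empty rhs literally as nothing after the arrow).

aba->bb; bba->

  | babababb => bbbbabb => bbbb
  | aabbbbaa => aabba => aa
  | abbabbab => abbab => ab
  | baaaa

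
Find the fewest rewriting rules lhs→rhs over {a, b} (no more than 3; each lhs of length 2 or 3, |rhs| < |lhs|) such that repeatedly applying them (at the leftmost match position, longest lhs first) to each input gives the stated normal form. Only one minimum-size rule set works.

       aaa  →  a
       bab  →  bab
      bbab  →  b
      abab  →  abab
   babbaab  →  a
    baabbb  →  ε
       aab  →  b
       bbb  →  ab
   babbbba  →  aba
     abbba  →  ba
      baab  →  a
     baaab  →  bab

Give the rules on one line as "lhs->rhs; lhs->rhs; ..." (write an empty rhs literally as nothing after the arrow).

aa->; bb->a

  | aaa => a
  | bab
  | bbab => aab => b
  | abab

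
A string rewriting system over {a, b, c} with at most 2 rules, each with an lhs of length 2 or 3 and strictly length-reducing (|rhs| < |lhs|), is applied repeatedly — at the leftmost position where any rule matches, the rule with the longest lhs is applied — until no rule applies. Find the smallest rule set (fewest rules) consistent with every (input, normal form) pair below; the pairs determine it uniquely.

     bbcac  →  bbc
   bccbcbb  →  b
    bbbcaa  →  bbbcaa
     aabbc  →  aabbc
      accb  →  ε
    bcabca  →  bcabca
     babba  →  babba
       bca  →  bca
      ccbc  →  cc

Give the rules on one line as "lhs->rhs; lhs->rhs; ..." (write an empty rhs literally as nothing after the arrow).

  | bbcac => bbc
  | bccbcbb => bccbb => bcb => b
  | bbbcaa
  | aabbc

ac->; cb->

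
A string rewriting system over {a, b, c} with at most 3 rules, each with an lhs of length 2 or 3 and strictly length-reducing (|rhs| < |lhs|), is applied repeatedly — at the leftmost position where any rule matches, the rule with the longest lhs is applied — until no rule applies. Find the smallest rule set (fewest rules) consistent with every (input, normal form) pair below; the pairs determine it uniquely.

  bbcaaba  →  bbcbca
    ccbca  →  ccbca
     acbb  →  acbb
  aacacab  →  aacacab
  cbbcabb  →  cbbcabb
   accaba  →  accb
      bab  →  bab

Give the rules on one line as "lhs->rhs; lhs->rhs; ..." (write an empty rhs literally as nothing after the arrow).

  | bbcaaba => bbcbca
  | ccbca
  | acbb
  | aacacab

aab->bc; aba->b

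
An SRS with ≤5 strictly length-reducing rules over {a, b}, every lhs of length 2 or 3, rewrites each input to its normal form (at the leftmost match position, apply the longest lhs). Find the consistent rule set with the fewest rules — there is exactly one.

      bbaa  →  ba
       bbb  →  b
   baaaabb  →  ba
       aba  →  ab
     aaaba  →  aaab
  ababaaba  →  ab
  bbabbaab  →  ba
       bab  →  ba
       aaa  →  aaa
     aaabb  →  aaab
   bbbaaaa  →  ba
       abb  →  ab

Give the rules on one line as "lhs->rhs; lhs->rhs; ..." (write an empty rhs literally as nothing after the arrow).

  | bbaa => baa => ba
  | bbb => bb => b
  | baaaabb => baaabb => baabb => babb => bab => ba
  | aba => ab

aba->ab; baa->ba; bab->ba; bb->b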